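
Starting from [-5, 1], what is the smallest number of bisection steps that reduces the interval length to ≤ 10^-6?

23

Width after n steps is 6/2^n. Need 2^n ≥ 6/10^-6 = 6000000.
2^22 = 4194304 < 6000000 ≤ 2^23 = 8388608, so n = 23.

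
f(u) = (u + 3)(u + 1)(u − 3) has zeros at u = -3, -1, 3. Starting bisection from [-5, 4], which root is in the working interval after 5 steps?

3

midpoint -0.5: f = -4.375 < 0 → [-0.5, 4]
midpoint 1.75: f = -16.328125 < 0 → [1.75, 4]
midpoint 2.875: f = -2.845703 < 0 → [2.875, 4]
midpoint 3.4375: f = 12.4978 > 0 → [2.875, 3.4375]
midpoint 3.15625: f = 3.998 > 0 → [2.875, 3.15625]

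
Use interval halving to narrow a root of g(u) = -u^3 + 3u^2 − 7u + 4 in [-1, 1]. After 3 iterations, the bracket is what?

midpoint 0: g = 4 > 0 → [0, 1]
midpoint 0.5: g = 1.125 > 0 → [0.5, 1]
midpoint 0.75: g = 0.015625 > 0 → [0.75, 1]

[0.75, 1]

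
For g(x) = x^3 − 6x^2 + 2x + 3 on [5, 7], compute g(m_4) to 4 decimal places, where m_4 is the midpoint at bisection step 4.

2.3848

g(6) = 15 > 0, so the root lies in [5, 6]
g(5.5) = -1.125 < 0, so the root lies in [5.5, 6]
g(5.75) = 6.234375 > 0, so the root lies in [5.5, 5.75]
g(5.625) = 2.3848 > 0, so the root lies in [5.5, 5.625]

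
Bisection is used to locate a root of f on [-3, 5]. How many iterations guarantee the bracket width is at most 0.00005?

18

Width after n steps is 8/2^n. Need 2^n ≥ 8/0.00005 = 160000.
2^17 = 131072 < 160000 ≤ 2^18 = 262144, so n = 18.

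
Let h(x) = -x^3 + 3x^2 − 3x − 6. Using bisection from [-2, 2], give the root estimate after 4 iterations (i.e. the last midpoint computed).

-0.75

m = 0, h(m) = -6 (−); new bracket [-2, 0]
m = -1, h(m) = 1 (+); new bracket [-1, 0]
m = -0.5, h(m) = -3.625 (−); new bracket [-1, -0.5]
m = -0.75, h(m) = -1.6406 (−); new bracket [-1, -0.75]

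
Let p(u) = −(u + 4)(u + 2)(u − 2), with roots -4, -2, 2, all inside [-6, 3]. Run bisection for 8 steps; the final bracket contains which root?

2

midpoint -1.5: p = 4.375 > 0 → [-1.5, 3]
midpoint 0.75: p = 16.328125 > 0 → [0.75, 3]
midpoint 1.875: p = 2.845703 > 0 → [1.875, 3]
midpoint 2.4375: p = -12.4978 < 0 → [1.875, 2.4375]
midpoint 2.15625: p = -3.998 < 0 → [1.875, 2.15625]
midpoint 2.015625: p = -0.3774 < 0 → [1.875, 2.015625]
midpoint 1.9453125: p = 1.2828 > 0 → [1.9453125, 2.015625]
midpoint 1.98046875: p = 0.4649 > 0 → [1.98046875, 2.015625]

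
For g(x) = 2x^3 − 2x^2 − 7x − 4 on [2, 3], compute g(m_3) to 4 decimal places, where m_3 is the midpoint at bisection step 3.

0.0195

m = 2.5, g(m) = -2.75 (−); new bracket [2.5, 3]
m = 2.75, g(m) = 3.21875 (+); new bracket [2.5, 2.75]
m = 2.625, g(m) = 0.019531 (+); new bracket [2.5, 2.625]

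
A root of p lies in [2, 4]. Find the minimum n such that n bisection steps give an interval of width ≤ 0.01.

Width after n steps is 2/2^n. Need 2^n ≥ 2/0.01 = 200.
2^7 = 128 < 200 ≤ 2^8 = 256, so n = 8.

8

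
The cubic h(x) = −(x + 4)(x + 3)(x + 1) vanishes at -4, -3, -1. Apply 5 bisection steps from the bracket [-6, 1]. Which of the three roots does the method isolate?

-1

h(-2.5) = 1.125 > 0, so the root lies in [-2.5, 1]
h(-0.75) = -1.828125 < 0, so the root lies in [-2.5, -0.75]
h(-1.625) = 2.041016 > 0, so the root lies in [-1.625, -0.75]
h(-1.1875) = 0.9558 > 0, so the root lies in [-1.1875, -0.75]
h(-0.96875) = -0.1924 < 0, so the root lies in [-1.1875, -0.96875]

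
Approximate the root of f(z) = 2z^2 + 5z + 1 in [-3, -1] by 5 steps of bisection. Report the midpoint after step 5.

f(-2) = -1 < 0, so the root lies in [-3, -2]
f(-2.5) = 1 > 0, so the root lies in [-2.5, -2]
f(-2.25) = -0.125 < 0, so the root lies in [-2.5, -2.25]
f(-2.375) = 0.4062 > 0, so the root lies in [-2.375, -2.25]
f(-2.3125) = 0.1328 > 0, so the root lies in [-2.3125, -2.25]

-2.3125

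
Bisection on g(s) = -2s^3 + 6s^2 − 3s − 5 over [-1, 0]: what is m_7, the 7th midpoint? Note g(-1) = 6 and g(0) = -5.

g(-0.5) = -1.75 < 0, so the root lies in [-1, -0.5]
g(-0.75) = 1.46875 > 0, so the root lies in [-0.75, -0.5]
g(-0.625) = -0.292969 < 0, so the root lies in [-0.75, -0.625]
g(-0.6875) = 0.5483 > 0, so the root lies in [-0.6875, -0.625]
g(-0.65625) = 0.118 > 0, so the root lies in [-0.65625, -0.625]
g(-0.640625) = -0.0899 < 0, so the root lies in [-0.65625, -0.640625]
g(-0.6484375) = 0.0134 > 0, so the root lies in [-0.6484375, -0.640625]

-0.6484375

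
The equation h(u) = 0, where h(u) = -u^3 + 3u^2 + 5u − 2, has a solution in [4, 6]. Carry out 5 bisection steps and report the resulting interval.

u = 5 gives h = -27, negative; keep [4, 5]
u = 4.5 gives h = -9.875, negative; keep [4, 4.5]
u = 4.25 gives h = -3.328125, negative; keep [4, 4.25]
u = 4.125 gives h = -0.5176, negative; keep [4, 4.125]
u = 4.0625 gives h = 0.7771, positive; keep [4.0625, 4.125]

[4.0625, 4.125]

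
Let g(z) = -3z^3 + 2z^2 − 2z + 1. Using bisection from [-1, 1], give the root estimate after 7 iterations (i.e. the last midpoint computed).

z = 0 gives g = 1, positive; keep [0, 1]
z = 0.5 gives g = 0.125, positive; keep [0.5, 1]
z = 0.75 gives g = -0.640625, negative; keep [0.5, 0.75]
z = 0.625 gives g = -0.2012, negative; keep [0.5, 0.625]
z = 0.5625 gives g = -0.0261, negative; keep [0.5, 0.5625]
z = 0.53125 gives g = 0.0522, positive; keep [0.53125, 0.5625]
z = 0.546875 gives g = 0.0137, positive; keep [0.546875, 0.5625]

0.546875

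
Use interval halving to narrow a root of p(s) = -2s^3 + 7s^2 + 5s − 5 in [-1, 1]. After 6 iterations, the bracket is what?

s = 0 gives p = -5, negative; keep [0, 1]
s = 0.5 gives p = -1, negative; keep [0.5, 1]
s = 0.75 gives p = 1.84375, positive; keep [0.5, 0.75]
s = 0.625 gives p = 0.3711, positive; keep [0.5, 0.625]
s = 0.5625 gives p = -0.3286, negative; keep [0.5625, 0.625]
s = 0.59375 gives p = 0.0179, positive; keep [0.5625, 0.59375]

[0.5625, 0.59375]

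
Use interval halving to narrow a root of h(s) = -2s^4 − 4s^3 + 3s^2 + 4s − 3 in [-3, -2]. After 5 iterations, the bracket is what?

m = -2.5, h(m) = -9.875 (−); new bracket [-2.5, -2]
m = -2.25, h(m) = -2.507812 (−); new bracket [-2.25, -2]
m = -2.125, h(m) = -0.352051 (−); new bracket [-2.125, -2]
m = -2.0625, h(m) = 0.415 (+); new bracket [-2.125, -2.0625]
m = -2.09375, h(m) = 0.0554 (+); new bracket [-2.125, -2.09375]

[-2.125, -2.09375]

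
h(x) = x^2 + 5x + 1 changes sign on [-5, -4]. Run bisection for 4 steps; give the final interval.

[-4.8125, -4.75]

x = -4.5 gives h = -1.25, negative; keep [-5, -4.5]
x = -4.75 gives h = -0.1875, negative; keep [-5, -4.75]
x = -4.875 gives h = 0.390625, positive; keep [-4.875, -4.75]
x = -4.8125 gives h = 0.0977, positive; keep [-4.8125, -4.75]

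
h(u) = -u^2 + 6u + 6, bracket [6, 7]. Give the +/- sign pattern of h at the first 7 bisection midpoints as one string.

++-++++

midpoint 6.5: h = 2.75 > 0 → [6.5, 7]
midpoint 6.75: h = 0.9375 > 0 → [6.75, 7]
midpoint 6.875: h = -0.015625 < 0 → [6.75, 6.875]
midpoint 6.8125: h = 0.4648 > 0 → [6.8125, 6.875]
midpoint 6.84375: h = 0.2256 > 0 → [6.84375, 6.875]
midpoint 6.859375: h = 0.1052 > 0 → [6.859375, 6.875]
midpoint 6.8671875: h = 0.0449 > 0 → [6.8671875, 6.875]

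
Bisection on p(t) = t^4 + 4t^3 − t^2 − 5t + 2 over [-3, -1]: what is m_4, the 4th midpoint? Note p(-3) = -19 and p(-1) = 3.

-1.375

p(-2) = -8 < 0, so the root lies in [-2, -1]
p(-1.5) = -1.1875 < 0, so the root lies in [-1.5, -1]
p(-1.25) = 1.316406 > 0, so the root lies in [-1.5, -1.25]
p(-1.375) = 0.1604 > 0, so the root lies in [-1.5, -1.375]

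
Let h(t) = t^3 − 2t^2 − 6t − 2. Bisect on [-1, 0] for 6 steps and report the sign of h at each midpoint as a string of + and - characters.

m = -0.5, h(m) = 0.375 (+); new bracket [-0.5, 0]
m = -0.25, h(m) = -0.640625 (−); new bracket [-0.5, -0.25]
m = -0.375, h(m) = -0.083984 (−); new bracket [-0.5, -0.375]
m = -0.4375, h(m) = 0.1584 (+); new bracket [-0.4375, -0.375]
m = -0.40625, h(m) = 0.0404 (+); new bracket [-0.40625, -0.375]
m = -0.390625, h(m) = -0.021 (−); new bracket [-0.40625, -0.390625]

+--++-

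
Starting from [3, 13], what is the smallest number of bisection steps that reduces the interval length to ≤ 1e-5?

Width after n steps is 10/2^n. Need 2^n ≥ 10/1e-5 = 1000000.
2^19 = 524288 < 1000000 ≤ 2^20 = 1048576, so n = 20.

20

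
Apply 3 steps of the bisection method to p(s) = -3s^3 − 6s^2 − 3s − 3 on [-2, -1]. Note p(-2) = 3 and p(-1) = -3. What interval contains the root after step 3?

[-1.875, -1.75]

midpoint -1.5: p = -1.875 < 0 → [-2, -1.5]
midpoint -1.75: p = -0.046875 < 0 → [-2, -1.75]
midpoint -1.875: p = 1.306641 > 0 → [-1.875, -1.75]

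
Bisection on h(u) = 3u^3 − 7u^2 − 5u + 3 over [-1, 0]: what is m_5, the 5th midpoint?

h(-0.5) = 3.375 > 0, so the root lies in [-1, -0.5]
h(-0.75) = 1.546875 > 0, so the root lies in [-1, -0.75]
h(-0.875) = 0.005859 > 0, so the root lies in [-1, -0.875]
h(-0.9375) = -0.9368 < 0, so the root lies in [-0.9375, -0.875]
h(-0.90625) = -0.4507 < 0, so the root lies in [-0.90625, -0.875]

-0.90625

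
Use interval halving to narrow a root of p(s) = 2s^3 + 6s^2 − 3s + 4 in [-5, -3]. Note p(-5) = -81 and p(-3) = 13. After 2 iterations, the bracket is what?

m = -4, p(m) = -16 (−); new bracket [-4, -3]
m = -3.5, p(m) = 2.25 (+); new bracket [-4, -3.5]

[-4, -3.5]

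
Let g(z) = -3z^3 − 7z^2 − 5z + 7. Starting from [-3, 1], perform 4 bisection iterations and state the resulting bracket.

m = -1, g(m) = 8 (+); new bracket [-1, 1]
m = 0, g(m) = 7 (+); new bracket [0, 1]
m = 0.5, g(m) = 2.375 (+); new bracket [0.5, 1]
m = 0.75, g(m) = -1.9531 (−); new bracket [0.5, 0.75]

[0.5, 0.75]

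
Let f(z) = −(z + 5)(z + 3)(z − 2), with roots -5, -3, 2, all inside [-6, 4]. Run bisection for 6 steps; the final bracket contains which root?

2

f(-1) = 24 > 0, so the root lies in [-1, 4]
f(1.5) = 14.625 > 0, so the root lies in [1.5, 4]
f(2.75) = -33.421875 < 0, so the root lies in [1.5, 2.75]
f(2.125) = -4.5645 < 0, so the root lies in [1.5, 2.125]
f(1.8125) = 6.1472 > 0, so the root lies in [1.8125, 2.125]
f(1.96875) = 1.0821 > 0, so the root lies in [1.96875, 2.125]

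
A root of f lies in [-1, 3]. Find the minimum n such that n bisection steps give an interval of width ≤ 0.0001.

Width after n steps is 4/2^n. Need 2^n ≥ 4/0.0001 = 40000.
2^15 = 32768 < 40000 ≤ 2^16 = 65536, so n = 16.

16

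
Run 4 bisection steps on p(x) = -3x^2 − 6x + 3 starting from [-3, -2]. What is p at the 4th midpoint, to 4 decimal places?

x = -2.5 gives p = -0.75, negative; keep [-2.5, -2]
x = -2.25 gives p = 1.3125, positive; keep [-2.5, -2.25]
x = -2.375 gives p = 0.328125, positive; keep [-2.5, -2.375]
x = -2.4375 gives p = -0.1992, negative; keep [-2.4375, -2.375]

-0.1992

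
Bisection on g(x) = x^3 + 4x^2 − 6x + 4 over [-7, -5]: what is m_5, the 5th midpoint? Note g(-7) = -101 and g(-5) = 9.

-5.3125

midpoint -6: g = -32 < 0 → [-6, -5]
midpoint -5.5: g = -8.375 < 0 → [-5.5, -5]
midpoint -5.25: g = 1.046875 > 0 → [-5.5, -5.25]
midpoint -5.375: g = -3.4746 < 0 → [-5.375, -5.25]
midpoint -5.3125: g = -1.1672 < 0 → [-5.3125, -5.25]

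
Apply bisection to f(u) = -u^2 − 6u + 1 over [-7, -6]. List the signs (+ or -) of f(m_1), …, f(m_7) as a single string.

--+-+--

f(-6.5) = -2.25 < 0, so the root lies in [-6.5, -6]
f(-6.25) = -0.5625 < 0, so the root lies in [-6.25, -6]
f(-6.125) = 0.234375 > 0, so the root lies in [-6.25, -6.125]
f(-6.1875) = -0.1602 < 0, so the root lies in [-6.1875, -6.125]
f(-6.15625) = 0.0381 > 0, so the root lies in [-6.1875, -6.15625]
f(-6.171875) = -0.0608 < 0, so the root lies in [-6.171875, -6.15625]
f(-6.1640625) = -0.0113 < 0, so the root lies in [-6.1640625, -6.15625]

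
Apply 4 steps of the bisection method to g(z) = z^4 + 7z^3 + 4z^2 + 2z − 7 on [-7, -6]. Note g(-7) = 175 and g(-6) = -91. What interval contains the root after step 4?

midpoint -6.5: g = 11.6875 > 0 → [-6.5, -6]
midpoint -6.25: g = -46.355469 < 0 → [-6.5, -6.25]
midpoint -6.375: g = -19.11499 < 0 → [-6.5, -6.375]
midpoint -6.4375: g = -4.1726 < 0 → [-6.5, -6.4375]

[-6.5, -6.4375]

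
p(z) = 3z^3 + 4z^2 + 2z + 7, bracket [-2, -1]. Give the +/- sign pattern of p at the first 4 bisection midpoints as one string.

+-++

p(-1.5) = 2.875 > 0, so the root lies in [-2, -1.5]
p(-1.75) = -0.328125 < 0, so the root lies in [-1.75, -1.5]
p(-1.625) = 1.439453 > 0, so the root lies in [-1.75, -1.625]
p(-1.6875) = 0.5994 > 0, so the root lies in [-1.75, -1.6875]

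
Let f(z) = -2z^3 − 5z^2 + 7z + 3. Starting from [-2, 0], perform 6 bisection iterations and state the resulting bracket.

[-0.375, -0.34375]

m = -1, f(m) = -7 (−); new bracket [-1, 0]
m = -0.5, f(m) = -1.5 (−); new bracket [-0.5, 0]
m = -0.25, f(m) = 0.96875 (+); new bracket [-0.5, -0.25]
m = -0.375, f(m) = -0.2227 (−); new bracket [-0.375, -0.25]
m = -0.3125, f(m) = 0.3853 (+); new bracket [-0.375, -0.3125]
m = -0.34375, f(m) = 0.0842 (+); new bracket [-0.375, -0.34375]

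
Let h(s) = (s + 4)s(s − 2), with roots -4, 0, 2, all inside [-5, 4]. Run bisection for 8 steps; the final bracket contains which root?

-4

h(-0.5) = 4.375 > 0, so the root lies in [-5, -0.5]
h(-2.75) = 16.328125 > 0, so the root lies in [-5, -2.75]
h(-3.875) = 2.845703 > 0, so the root lies in [-5, -3.875]
h(-4.4375) = -12.4978 < 0, so the root lies in [-4.4375, -3.875]
h(-4.15625) = -3.998 < 0, so the root lies in [-4.15625, -3.875]
h(-4.015625) = -0.3774 < 0, so the root lies in [-4.015625, -3.875]
h(-3.9453125) = 1.2828 > 0, so the root lies in [-4.015625, -3.9453125]
h(-3.98046875) = 0.4649 > 0, so the root lies in [-4.015625, -3.98046875]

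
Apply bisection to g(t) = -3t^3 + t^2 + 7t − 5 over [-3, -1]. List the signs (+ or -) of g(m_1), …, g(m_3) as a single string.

t = -2 gives g = 9, positive; keep [-2, -1]
t = -1.5 gives g = -3.125, negative; keep [-2, -1.5]
t = -1.75 gives g = 1.890625, positive; keep [-1.75, -1.5]

+-+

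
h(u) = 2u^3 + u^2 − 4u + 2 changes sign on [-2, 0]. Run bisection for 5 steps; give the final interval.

midpoint -1: h = 5 > 0 → [-2, -1]
midpoint -1.5: h = 3.5 > 0 → [-2, -1.5]
midpoint -1.75: h = 1.34375 > 0 → [-2, -1.75]
midpoint -1.875: h = -0.168 < 0 → [-1.875, -1.75]
midpoint -1.8125: h = 0.6265 > 0 → [-1.875, -1.8125]

[-1.875, -1.8125]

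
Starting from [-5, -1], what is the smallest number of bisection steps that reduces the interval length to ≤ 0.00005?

17

Width after n steps is 4/2^n. Need 2^n ≥ 4/0.00005 = 80000.
2^16 = 65536 < 80000 ≤ 2^17 = 131072, so n = 17.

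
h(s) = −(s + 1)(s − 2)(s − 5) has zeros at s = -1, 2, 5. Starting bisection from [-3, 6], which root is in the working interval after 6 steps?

-1

midpoint 1.5: h = -4.375 < 0 → [-3, 1.5]
midpoint -0.75: h = -3.953125 < 0 → [-3, -0.75]
midpoint -1.875: h = 23.310547 > 0 → [-1.875, -0.75]
midpoint -1.3125: h = 6.5344 > 0 → [-1.3125, -0.75]
midpoint -1.03125: h = 0.5713 > 0 → [-1.03125, -0.75]
midpoint -0.890625: h = -1.8624 < 0 → [-1.03125, -0.890625]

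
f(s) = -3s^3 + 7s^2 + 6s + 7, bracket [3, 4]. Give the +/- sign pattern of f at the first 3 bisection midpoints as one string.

--+

m = 3.5, f(m) = -14.875 (−); new bracket [3, 3.5]
m = 3.25, f(m) = -2.546875 (−); new bracket [3, 3.25]
m = 3.125, f(m) = 2.556641 (+); new bracket [3.125, 3.25]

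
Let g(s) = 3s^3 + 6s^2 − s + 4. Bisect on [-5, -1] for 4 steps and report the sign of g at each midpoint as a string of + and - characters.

s = -3 gives g = -20, negative; keep [-3, -1]
s = -2 gives g = 6, positive; keep [-3, -2]
s = -2.5 gives g = -2.875, negative; keep [-2.5, -2]
s = -2.25 gives g = 2.4531, positive; keep [-2.5, -2.25]

-+-+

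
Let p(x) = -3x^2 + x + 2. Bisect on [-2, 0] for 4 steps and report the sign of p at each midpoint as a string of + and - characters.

-+-+

p(-1) = -2 < 0, so the root lies in [-1, 0]
p(-0.5) = 0.75 > 0, so the root lies in [-1, -0.5]
p(-0.75) = -0.4375 < 0, so the root lies in [-0.75, -0.5]
p(-0.625) = 0.2031 > 0, so the root lies in [-0.75, -0.625]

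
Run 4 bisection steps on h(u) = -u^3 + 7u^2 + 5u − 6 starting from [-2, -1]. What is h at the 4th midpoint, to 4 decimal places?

-0.3918

u = -1.5 gives h = 5.625, positive; keep [-1.5, -1]
u = -1.25 gives h = 0.640625, positive; keep [-1.25, -1]
u = -1.125 gives h = -1.341797, negative; keep [-1.25, -1.125]
u = -1.1875 gives h = -0.3918, negative; keep [-1.25, -1.1875]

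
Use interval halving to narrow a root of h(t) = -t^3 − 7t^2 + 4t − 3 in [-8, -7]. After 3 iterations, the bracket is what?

m = -7.5, h(m) = -4.875 (−); new bracket [-8, -7.5]
m = -7.75, h(m) = 11.046875 (+); new bracket [-7.75, -7.5]
m = -7.625, h(m) = 2.837891 (+); new bracket [-7.625, -7.5]

[-7.625, -7.5]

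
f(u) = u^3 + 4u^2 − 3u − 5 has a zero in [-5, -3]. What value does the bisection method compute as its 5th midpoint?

u = -4 gives f = 7, positive; keep [-5, -4]
u = -4.5 gives f = -1.625, negative; keep [-4.5, -4]
u = -4.25 gives f = 3.234375, positive; keep [-4.5, -4.25]
u = -4.375 gives f = 0.9473, positive; keep [-4.5, -4.375]
u = -4.4375 gives f = -0.3025, negative; keep [-4.4375, -4.375]

-4.4375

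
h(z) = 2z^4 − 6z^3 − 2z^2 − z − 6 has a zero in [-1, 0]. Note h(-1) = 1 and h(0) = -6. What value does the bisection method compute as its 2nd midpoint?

midpoint -0.5: h = -5.125 < 0 → [-1, -0.5]
midpoint -0.75: h = -3.210938 < 0 → [-1, -0.75]

-0.75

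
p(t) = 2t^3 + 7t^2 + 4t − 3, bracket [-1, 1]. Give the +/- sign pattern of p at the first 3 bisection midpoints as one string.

-+-

p(0) = -3 < 0, so the root lies in [0, 1]
p(0.5) = 1 > 0, so the root lies in [0, 0.5]
p(0.25) = -1.53125 < 0, so the root lies in [0.25, 0.5]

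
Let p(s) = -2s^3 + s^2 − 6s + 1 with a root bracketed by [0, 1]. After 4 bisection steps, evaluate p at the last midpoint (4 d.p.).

p(0.5) = -2 < 0, so the root lies in [0, 0.5]
p(0.25) = -0.46875 < 0, so the root lies in [0, 0.25]
p(0.125) = 0.261719 > 0, so the root lies in [0.125, 0.25]
p(0.1875) = -0.103 < 0, so the root lies in [0.125, 0.1875]

-0.1030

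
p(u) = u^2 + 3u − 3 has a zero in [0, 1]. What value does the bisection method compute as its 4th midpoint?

0.8125

midpoint 0.5: p = -1.25 < 0 → [0.5, 1]
midpoint 0.75: p = -0.1875 < 0 → [0.75, 1]
midpoint 0.875: p = 0.390625 > 0 → [0.75, 0.875]
midpoint 0.8125: p = 0.0977 > 0 → [0.75, 0.8125]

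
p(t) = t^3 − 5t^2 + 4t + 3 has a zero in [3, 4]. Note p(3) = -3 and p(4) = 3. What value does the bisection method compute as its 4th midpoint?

midpoint 3.5: p = -1.375 < 0 → [3.5, 4]
midpoint 3.75: p = 0.421875 > 0 → [3.5, 3.75]
midpoint 3.625: p = -0.568359 < 0 → [3.625, 3.75]
midpoint 3.6875: p = -0.0969 < 0 → [3.6875, 3.75]

3.6875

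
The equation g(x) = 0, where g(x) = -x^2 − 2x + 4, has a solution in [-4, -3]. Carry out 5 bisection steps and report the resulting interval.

[-3.25, -3.21875]

x = -3.5 gives g = -1.25, negative; keep [-3.5, -3]
x = -3.25 gives g = -0.0625, negative; keep [-3.25, -3]
x = -3.125 gives g = 0.484375, positive; keep [-3.25, -3.125]
x = -3.1875 gives g = 0.2148, positive; keep [-3.25, -3.1875]
x = -3.21875 gives g = 0.0771, positive; keep [-3.25, -3.21875]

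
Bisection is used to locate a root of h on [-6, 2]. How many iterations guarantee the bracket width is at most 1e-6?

23

Width after n steps is 8/2^n. Need 2^n ≥ 8/1e-6 = 8000000.
2^22 = 4194304 < 8000000 ≤ 2^23 = 8388608, so n = 23.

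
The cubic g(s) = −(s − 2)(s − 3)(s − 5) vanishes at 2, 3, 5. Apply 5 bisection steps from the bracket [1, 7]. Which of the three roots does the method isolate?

5

g(4) = 2 > 0, so the root lies in [4, 7]
g(5.5) = -4.375 < 0, so the root lies in [4, 5.5]
g(4.75) = 1.203125 > 0, so the root lies in [4.75, 5.5]
g(5.125) = -0.8301 < 0, so the root lies in [4.75, 5.125]
g(4.9375) = 0.3557 > 0, so the root lies in [4.9375, 5.125]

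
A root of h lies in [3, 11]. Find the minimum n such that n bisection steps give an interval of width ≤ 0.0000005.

Width after n steps is 8/2^n. Need 2^n ≥ 8/0.0000005 = 16000000.
2^23 = 8388608 < 16000000 ≤ 2^24 = 16777216, so n = 24.

24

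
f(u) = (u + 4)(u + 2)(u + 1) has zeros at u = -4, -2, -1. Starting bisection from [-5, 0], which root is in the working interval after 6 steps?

-4

midpoint -2.5: f = 1.125 > 0 → [-5, -2.5]
midpoint -3.75: f = 1.203125 > 0 → [-5, -3.75]
midpoint -4.375: f = -3.005859 < 0 → [-4.375, -3.75]
midpoint -4.0625: f = -0.3948 < 0 → [-4.0625, -3.75]
midpoint -3.90625: f = 0.5194 > 0 → [-4.0625, -3.90625]
midpoint -3.984375: f = 0.0925 > 0 → [-4.0625, -3.984375]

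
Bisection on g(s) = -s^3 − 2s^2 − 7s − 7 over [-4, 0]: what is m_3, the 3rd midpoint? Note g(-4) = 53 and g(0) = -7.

-1.5

s = -2 gives g = 7, positive; keep [-2, 0]
s = -1 gives g = -1, negative; keep [-2, -1]
s = -1.5 gives g = 2.375, positive; keep [-1.5, -1]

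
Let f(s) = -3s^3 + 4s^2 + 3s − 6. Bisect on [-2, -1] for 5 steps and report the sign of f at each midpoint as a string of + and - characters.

++-++

m = -1.5, f(m) = 8.625 (+); new bracket [-1.5, -1]
m = -1.25, f(m) = 2.359375 (+); new bracket [-1.25, -1]
m = -1.125, f(m) = -0.041016 (−); new bracket [-1.25, -1.125]
m = -1.1875, f(m) = 1.1018 (+); new bracket [-1.1875, -1.125]
m = -1.15625, f(m) = 0.5163 (+); new bracket [-1.15625, -1.125]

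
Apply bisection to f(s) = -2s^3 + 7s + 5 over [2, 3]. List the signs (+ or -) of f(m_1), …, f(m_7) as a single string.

f(2.5) = -8.75 < 0, so the root lies in [2, 2.5]
f(2.25) = -2.03125 < 0, so the root lies in [2, 2.25]
f(2.125) = 0.683594 > 0, so the root lies in [2.125, 2.25]
f(2.1875) = -0.6226 < 0, so the root lies in [2.125, 2.1875]
f(2.15625) = 0.0432 > 0, so the root lies in [2.15625, 2.1875]
f(2.171875) = -0.2865 < 0, so the root lies in [2.15625, 2.171875]
f(2.1640625) = -0.1209 < 0, so the root lies in [2.15625, 2.1640625]

--+-+--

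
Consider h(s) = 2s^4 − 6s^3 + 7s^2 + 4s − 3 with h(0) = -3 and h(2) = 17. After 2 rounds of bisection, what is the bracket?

[0, 0.5]

m = 1, h(m) = 4 (+); new bracket [0, 1]
m = 0.5, h(m) = 0.125 (+); new bracket [0, 0.5]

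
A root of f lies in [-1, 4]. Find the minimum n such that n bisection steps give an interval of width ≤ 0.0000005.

24

Width after n steps is 5/2^n. Need 2^n ≥ 5/0.0000005 = 10000000.
2^23 = 8388608 < 10000000 ≤ 2^24 = 16777216, so n = 24.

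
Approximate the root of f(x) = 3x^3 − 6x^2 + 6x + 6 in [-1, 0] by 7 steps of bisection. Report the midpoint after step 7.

f(-0.5) = 1.125 > 0, so the root lies in [-1, -0.5]
f(-0.75) = -3.140625 < 0, so the root lies in [-0.75, -0.5]
f(-0.625) = -0.826172 < 0, so the root lies in [-0.625, -0.5]
f(-0.5625) = 0.1926 > 0, so the root lies in [-0.625, -0.5625]
f(-0.59375) = -0.3057 < 0, so the root lies in [-0.59375, -0.5625]
f(-0.578125) = -0.0538 < 0, so the root lies in [-0.578125, -0.5625]
f(-0.5703125) = 0.0701 > 0, so the root lies in [-0.578125, -0.5703125]

-0.5703125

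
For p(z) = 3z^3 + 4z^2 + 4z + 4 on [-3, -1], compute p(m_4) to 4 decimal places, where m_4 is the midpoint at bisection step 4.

0.2910

p(-2) = -12 < 0, so the root lies in [-2, -1]
p(-1.5) = -3.125 < 0, so the root lies in [-1.5, -1]
p(-1.25) = -0.609375 < 0, so the root lies in [-1.25, -1]
p(-1.125) = 0.291 > 0, so the root lies in [-1.25, -1.125]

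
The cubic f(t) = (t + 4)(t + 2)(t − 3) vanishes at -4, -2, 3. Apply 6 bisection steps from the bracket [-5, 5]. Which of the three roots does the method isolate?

3

f(0) = -24 < 0, so the root lies in [0, 5]
f(2.5) = -14.625 < 0, so the root lies in [2.5, 5]
f(3.75) = 33.421875 > 0, so the root lies in [2.5, 3.75]
f(3.125) = 4.5645 > 0, so the root lies in [2.5, 3.125]
f(2.8125) = -6.1472 < 0, so the root lies in [2.8125, 3.125]
f(2.96875) = -1.0821 < 0, so the root lies in [2.96875, 3.125]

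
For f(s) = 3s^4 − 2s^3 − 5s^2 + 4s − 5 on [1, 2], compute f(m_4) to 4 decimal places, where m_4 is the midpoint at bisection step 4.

-0.7050

f(1.5) = -1.8125 < 0, so the root lies in [1.5, 2]
f(1.75) = 4.105469 > 0, so the root lies in [1.5, 1.75]
f(1.625) = 0.633545 > 0, so the root lies in [1.5, 1.625]
f(1.5625) = -0.705 < 0, so the root lies in [1.5625, 1.625]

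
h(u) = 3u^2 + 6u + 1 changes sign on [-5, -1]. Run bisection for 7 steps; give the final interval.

h(-3) = 10 > 0, so the root lies in [-3, -1]
h(-2) = 1 > 0, so the root lies in [-2, -1]
h(-1.5) = -1.25 < 0, so the root lies in [-2, -1.5]
h(-1.75) = -0.3125 < 0, so the root lies in [-2, -1.75]
h(-1.875) = 0.2969 > 0, so the root lies in [-1.875, -1.75]
h(-1.8125) = -0.0195 < 0, so the root lies in [-1.875, -1.8125]
h(-1.84375) = 0.1357 > 0, so the root lies in [-1.84375, -1.8125]

[-1.84375, -1.8125]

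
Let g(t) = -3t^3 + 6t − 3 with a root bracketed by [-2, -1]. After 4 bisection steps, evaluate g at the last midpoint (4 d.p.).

m = -1.5, g(m) = -1.875 (−); new bracket [-2, -1.5]
m = -1.75, g(m) = 2.578125 (+); new bracket [-1.75, -1.5]
m = -1.625, g(m) = 0.123047 (+); new bracket [-1.625, -1.5]
m = -1.5625, g(m) = -0.9309 (−); new bracket [-1.625, -1.5625]

-0.9309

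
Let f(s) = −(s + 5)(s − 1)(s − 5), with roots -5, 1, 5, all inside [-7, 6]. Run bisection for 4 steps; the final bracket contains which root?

-5

m = -0.5, f(m) = -37.125 (−); new bracket [-7, -0.5]
m = -3.75, f(m) = -51.953125 (−); new bracket [-7, -3.75]
m = -5.375, f(m) = 24.802734 (+); new bracket [-5.375, -3.75]
m = -4.5625, f(m) = -23.2712 (−); new bracket [-5.375, -4.5625]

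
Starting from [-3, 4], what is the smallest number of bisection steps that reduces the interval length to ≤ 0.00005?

Width after n steps is 7/2^n. Need 2^n ≥ 7/0.00005 = 140000.
2^17 = 131072 < 140000 ≤ 2^18 = 262144, so n = 18.

18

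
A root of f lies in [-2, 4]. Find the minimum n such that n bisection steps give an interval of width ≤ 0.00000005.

27

Width after n steps is 6/2^n. Need 2^n ≥ 6/0.00000005 = 120000000.
2^26 = 67108864 < 120000000 ≤ 2^27 = 134217728, so n = 27.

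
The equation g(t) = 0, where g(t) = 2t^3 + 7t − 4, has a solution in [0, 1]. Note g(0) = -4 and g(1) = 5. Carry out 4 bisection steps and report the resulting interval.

g(0.5) = -0.25 < 0, so the root lies in [0.5, 1]
g(0.75) = 2.09375 > 0, so the root lies in [0.5, 0.75]
g(0.625) = 0.863281 > 0, so the root lies in [0.5, 0.625]
g(0.5625) = 0.2935 > 0, so the root lies in [0.5, 0.5625]

[0.5, 0.5625]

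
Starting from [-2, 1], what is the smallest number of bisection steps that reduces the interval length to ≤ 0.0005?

Width after n steps is 3/2^n. Need 2^n ≥ 3/0.0005 = 6000.
2^12 = 4096 < 6000 ≤ 2^13 = 8192, so n = 13.

13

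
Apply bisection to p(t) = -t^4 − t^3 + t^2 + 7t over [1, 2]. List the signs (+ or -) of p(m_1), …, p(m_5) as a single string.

++---

m = 1.5, p(m) = 4.3125 (+); new bracket [1.5, 2]
m = 1.75, p(m) = 0.574219 (+); new bracket [1.75, 2]
m = 1.875, p(m) = -2.310791 (−); new bracket [1.75, 1.875]
m = 1.8125, p(m) = -0.7739 (−); new bracket [1.75, 1.8125]
m = 1.78125, p(m) = -0.077 (−); new bracket [1.75, 1.78125]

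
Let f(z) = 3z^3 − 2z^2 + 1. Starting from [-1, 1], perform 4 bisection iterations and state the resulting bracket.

[-0.625, -0.5]

f(0) = 1 > 0, so the root lies in [-1, 0]
f(-0.5) = 0.125 > 0, so the root lies in [-1, -0.5]
f(-0.75) = -1.390625 < 0, so the root lies in [-0.75, -0.5]
f(-0.625) = -0.5137 < 0, so the root lies in [-0.625, -0.5]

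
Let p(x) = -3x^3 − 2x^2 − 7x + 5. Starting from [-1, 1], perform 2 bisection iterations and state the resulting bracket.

p(0) = 5 > 0, so the root lies in [0, 1]
p(0.5) = 0.625 > 0, so the root lies in [0.5, 1]

[0.5, 1]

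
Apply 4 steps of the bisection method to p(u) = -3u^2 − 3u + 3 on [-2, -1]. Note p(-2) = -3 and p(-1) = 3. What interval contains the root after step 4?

[-1.625, -1.5625]

midpoint -1.5: p = 0.75 > 0 → [-2, -1.5]
midpoint -1.75: p = -0.9375 < 0 → [-1.75, -1.5]
midpoint -1.625: p = -0.046875 < 0 → [-1.625, -1.5]
midpoint -1.5625: p = 0.3633 > 0 → [-1.625, -1.5625]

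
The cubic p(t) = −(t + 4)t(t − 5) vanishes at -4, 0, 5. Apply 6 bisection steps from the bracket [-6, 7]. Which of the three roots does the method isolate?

m = 0.5, p(m) = 10.125 (+); new bracket [0.5, 7]
m = 3.75, p(m) = 36.328125 (+); new bracket [3.75, 7]
m = 5.375, p(m) = -18.896484 (−); new bracket [3.75, 5.375]
m = 4.5625, p(m) = 17.0916 (+); new bracket [4.5625, 5.375]
m = 4.96875, p(m) = 1.3926 (+); new bracket [4.96875, 5.375]
m = 5.171875, p(m) = -8.153 (−); new bracket [4.96875, 5.171875]

5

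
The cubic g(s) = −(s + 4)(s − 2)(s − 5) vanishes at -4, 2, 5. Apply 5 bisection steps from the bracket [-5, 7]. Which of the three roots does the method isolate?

-4

midpoint 1: g = -20 < 0 → [-5, 1]
midpoint -2: g = -56 < 0 → [-5, -2]
midpoint -3.5: g = -23.375 < 0 → [-5, -3.5]
midpoint -4.25: g = 14.4531 > 0 → [-4.25, -3.5]
midpoint -3.875: g = -6.5176 < 0 → [-4.25, -3.875]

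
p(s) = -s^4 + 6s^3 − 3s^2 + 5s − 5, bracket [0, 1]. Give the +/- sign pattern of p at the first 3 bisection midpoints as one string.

s = 0.5 gives p = -2.5625, negative; keep [0.5, 1]
s = 0.75 gives p = -0.722656, negative; keep [0.75, 1]
s = 0.875 gives p = 0.511475, positive; keep [0.75, 0.875]

--+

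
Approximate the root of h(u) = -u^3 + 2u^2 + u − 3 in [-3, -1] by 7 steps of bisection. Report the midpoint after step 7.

u = -2 gives h = 11, positive; keep [-2, -1]
u = -1.5 gives h = 3.375, positive; keep [-1.5, -1]
u = -1.25 gives h = 0.828125, positive; keep [-1.25, -1]
u = -1.125 gives h = -0.1699, negative; keep [-1.25, -1.125]
u = -1.1875 gives h = 0.3074, positive; keep [-1.1875, -1.125]
u = -1.15625 gives h = 0.0634, positive; keep [-1.15625, -1.125]
u = -1.140625 gives h = -0.0546, negative; keep [-1.15625, -1.140625]

-1.140625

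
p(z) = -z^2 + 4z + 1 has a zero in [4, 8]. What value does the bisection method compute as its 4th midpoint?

z = 6 gives p = -11, negative; keep [4, 6]
z = 5 gives p = -4, negative; keep [4, 5]
z = 4.5 gives p = -1.25, negative; keep [4, 4.5]
z = 4.25 gives p = -0.0625, negative; keep [4, 4.25]

4.25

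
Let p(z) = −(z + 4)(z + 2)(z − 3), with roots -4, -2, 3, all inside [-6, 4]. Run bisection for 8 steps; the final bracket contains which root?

3

p(-1) = 12 > 0, so the root lies in [-1, 4]
p(1.5) = 28.875 > 0, so the root lies in [1.5, 4]
p(2.75) = 8.015625 > 0, so the root lies in [2.75, 4]
p(3.375) = -14.8652 < 0, so the root lies in [2.75, 3.375]
p(3.0625) = -2.2346 < 0, so the root lies in [2.75, 3.0625]
p(2.90625) = 3.1766 > 0, so the root lies in [2.90625, 3.0625]
p(2.984375) = 0.5439 > 0, so the root lies in [2.984375, 3.0625]
p(3.0234375) = -0.8269 < 0, so the root lies in [2.984375, 3.0234375]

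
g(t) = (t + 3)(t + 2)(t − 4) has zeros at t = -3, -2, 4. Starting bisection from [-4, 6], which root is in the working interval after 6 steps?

4

g(1) = -36 < 0, so the root lies in [1, 6]
g(3.5) = -17.875 < 0, so the root lies in [3.5, 6]
g(4.75) = 39.234375 > 0, so the root lies in [3.5, 4.75]
g(4.125) = 5.4551 > 0, so the root lies in [3.5, 4.125]
g(3.8125) = -7.4246 < 0, so the root lies in [3.8125, 4.125]
g(3.96875) = -1.2998 < 0, so the root lies in [3.96875, 4.125]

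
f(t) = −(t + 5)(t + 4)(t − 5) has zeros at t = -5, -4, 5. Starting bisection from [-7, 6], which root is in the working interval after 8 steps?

t = -0.5 gives f = 86.625, positive; keep [-0.5, 6]
t = 2.75 gives f = 117.703125, positive; keep [2.75, 6]
t = 4.375 gives f = 49.072266, positive; keep [4.375, 6]
t = 5.1875 gives f = -17.5496, negative; keep [4.375, 5.1875]
t = 4.78125 gives f = 18.7888, positive; keep [4.78125, 5.1875]
t = 4.984375 gives f = 1.4016, positive; keep [4.984375, 5.1875]
t = 5.0859375 gives f = -7.8753, negative; keep [4.984375, 5.0859375]
t = 5.03515625 gives f = -3.1876, negative; keep [4.984375, 5.03515625]

5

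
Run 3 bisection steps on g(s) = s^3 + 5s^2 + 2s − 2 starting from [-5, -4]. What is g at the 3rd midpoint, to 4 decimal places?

1.2129

m = -4.5, g(m) = -0.875 (−); new bracket [-4.5, -4]
m = -4.25, g(m) = 3.046875 (+); new bracket [-4.5, -4.25]
m = -4.375, g(m) = 1.212891 (+); new bracket [-4.5, -4.375]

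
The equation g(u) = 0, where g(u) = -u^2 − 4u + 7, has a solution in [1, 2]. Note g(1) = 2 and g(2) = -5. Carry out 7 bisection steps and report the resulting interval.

[1.3125, 1.3203125]

g(1.5) = -1.25 < 0, so the root lies in [1, 1.5]
g(1.25) = 0.4375 > 0, so the root lies in [1.25, 1.5]
g(1.375) = -0.390625 < 0, so the root lies in [1.25, 1.375]
g(1.3125) = 0.0273 > 0, so the root lies in [1.3125, 1.375]
g(1.34375) = -0.1807 < 0, so the root lies in [1.3125, 1.34375]
g(1.328125) = -0.0764 < 0, so the root lies in [1.3125, 1.328125]
g(1.3203125) = -0.0245 < 0, so the root lies in [1.3125, 1.3203125]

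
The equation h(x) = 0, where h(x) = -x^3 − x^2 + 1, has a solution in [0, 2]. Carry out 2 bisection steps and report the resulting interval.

h(1) = -1 < 0, so the root lies in [0, 1]
h(0.5) = 0.625 > 0, so the root lies in [0.5, 1]

[0.5, 1]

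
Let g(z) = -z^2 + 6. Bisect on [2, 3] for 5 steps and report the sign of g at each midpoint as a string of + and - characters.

-+++-

m = 2.5, g(m) = -0.25 (−); new bracket [2, 2.5]
m = 2.25, g(m) = 0.9375 (+); new bracket [2.25, 2.5]
m = 2.375, g(m) = 0.359375 (+); new bracket [2.375, 2.5]
m = 2.4375, g(m) = 0.0586 (+); new bracket [2.4375, 2.5]
m = 2.46875, g(m) = -0.0947 (−); new bracket [2.4375, 2.46875]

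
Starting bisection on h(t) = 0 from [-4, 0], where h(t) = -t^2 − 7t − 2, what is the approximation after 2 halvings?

m = -2, h(m) = 8 (+); new bracket [-2, 0]
m = -1, h(m) = 4 (+); new bracket [-1, 0]

-1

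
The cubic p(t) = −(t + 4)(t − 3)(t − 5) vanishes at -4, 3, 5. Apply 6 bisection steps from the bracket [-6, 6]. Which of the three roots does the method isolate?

p(0) = -60 < 0, so the root lies in [-6, 0]
p(-3) = -48 < 0, so the root lies in [-6, -3]
p(-4.5) = 35.625 > 0, so the root lies in [-4.5, -3]
p(-3.75) = -14.7656 < 0, so the root lies in [-4.5, -3.75]
p(-4.125) = 8.127 > 0, so the root lies in [-4.125, -3.75]
p(-3.9375) = -3.8752 < 0, so the root lies in [-4.125, -3.9375]

-4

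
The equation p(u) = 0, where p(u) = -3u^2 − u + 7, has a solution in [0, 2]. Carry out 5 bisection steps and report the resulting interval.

[1.3125, 1.375]

midpoint 1: p = 3 > 0 → [1, 2]
midpoint 1.5: p = -1.25 < 0 → [1, 1.5]
midpoint 1.25: p = 1.0625 > 0 → [1.25, 1.5]
midpoint 1.375: p = -0.0469 < 0 → [1.25, 1.375]
midpoint 1.3125: p = 0.5195 > 0 → [1.3125, 1.375]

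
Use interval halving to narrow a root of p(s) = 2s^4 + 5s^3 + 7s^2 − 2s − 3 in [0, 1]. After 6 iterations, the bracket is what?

s = 0.5 gives p = -1.5, negative; keep [0.5, 1]
s = 0.75 gives p = 2.179688, positive; keep [0.5, 0.75]
s = 0.625 gives p = 0.010254, positive; keep [0.5, 0.625]
s = 0.5625 gives p = -0.82, negative; keep [0.5625, 0.625]
s = 0.59375 gives p = -0.4246, negative; keep [0.59375, 0.625]
s = 0.609375 gives p = -0.2122, negative; keep [0.609375, 0.625]

[0.609375, 0.625]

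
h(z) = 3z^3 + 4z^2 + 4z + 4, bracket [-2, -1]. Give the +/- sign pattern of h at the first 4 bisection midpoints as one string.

midpoint -1.5: h = -3.125 < 0 → [-1.5, -1]
midpoint -1.25: h = -0.609375 < 0 → [-1.25, -1]
midpoint -1.125: h = 0.291016 > 0 → [-1.25, -1.125]
midpoint -1.1875: h = -0.1331 < 0 → [-1.1875, -1.125]

--+-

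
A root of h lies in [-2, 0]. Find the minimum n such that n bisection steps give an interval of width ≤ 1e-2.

Width after n steps is 2/2^n. Need 2^n ≥ 2/1e-2 = 200.
2^7 = 128 < 200 ≤ 2^8 = 256, so n = 8.

8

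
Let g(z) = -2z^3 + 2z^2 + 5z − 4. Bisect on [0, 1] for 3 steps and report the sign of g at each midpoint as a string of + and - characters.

g(0.5) = -1.25 < 0, so the root lies in [0.5, 1]
g(0.75) = 0.03125 > 0, so the root lies in [0.5, 0.75]
g(0.625) = -0.582031 < 0, so the root lies in [0.625, 0.75]

-+-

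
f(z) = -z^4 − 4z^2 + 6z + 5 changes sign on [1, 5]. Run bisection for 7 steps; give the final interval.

midpoint 3: f = -94 < 0 → [1, 3]
midpoint 2: f = -15 < 0 → [1, 2]
midpoint 1.5: f = -0.0625 < 0 → [1, 1.5]
midpoint 1.25: f = 3.8086 > 0 → [1.25, 1.5]
midpoint 1.375: f = 2.113 > 0 → [1.375, 1.5]
midpoint 1.4375: f = 1.0893 > 0 → [1.4375, 1.5]
midpoint 1.46875: f = 0.53 > 0 → [1.46875, 1.5]

[1.46875, 1.5]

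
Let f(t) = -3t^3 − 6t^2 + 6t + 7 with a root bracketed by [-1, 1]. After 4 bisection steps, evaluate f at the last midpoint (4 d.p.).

-0.8340

t = 0 gives f = 7, positive; keep [-1, 0]
t = -0.5 gives f = 2.875, positive; keep [-1, -0.5]
t = -0.75 gives f = 0.390625, positive; keep [-1, -0.75]
t = -0.875 gives f = -0.834, negative; keep [-0.875, -0.75]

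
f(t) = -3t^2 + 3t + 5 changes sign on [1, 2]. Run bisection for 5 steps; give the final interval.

[1.875, 1.90625]

m = 1.5, f(m) = 2.75 (+); new bracket [1.5, 2]
m = 1.75, f(m) = 1.0625 (+); new bracket [1.75, 2]
m = 1.875, f(m) = 0.078125 (+); new bracket [1.875, 2]
m = 1.9375, f(m) = -0.4492 (−); new bracket [1.875, 1.9375]
m = 1.90625, f(m) = -0.1826 (−); new bracket [1.875, 1.90625]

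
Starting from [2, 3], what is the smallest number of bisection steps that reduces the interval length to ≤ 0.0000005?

Width after n steps is 1/2^n. Need 2^n ≥ 1/0.0000005 = 2000000.
2^20 = 1048576 < 2000000 ≤ 2^21 = 2097152, so n = 21.

21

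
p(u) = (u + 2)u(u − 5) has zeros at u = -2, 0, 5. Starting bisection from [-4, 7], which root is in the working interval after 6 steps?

u = 1.5 gives p = -18.375, negative; keep [1.5, 7]
u = 4.25 gives p = -19.921875, negative; keep [4.25, 7]
u = 5.625 gives p = 26.806641, positive; keep [4.25, 5.625]
u = 4.9375 gives p = -2.1409, negative; keep [4.9375, 5.625]
u = 5.28125 gives p = 10.8152, positive; keep [4.9375, 5.28125]
u = 5.109375 gives p = 3.973, positive; keep [4.9375, 5.109375]

5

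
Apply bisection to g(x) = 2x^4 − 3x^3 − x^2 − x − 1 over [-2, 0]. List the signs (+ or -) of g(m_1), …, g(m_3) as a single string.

+-+

x = -1 gives g = 4, positive; keep [-1, 0]
x = -0.5 gives g = -0.25, negative; keep [-1, -0.5]
x = -0.75 gives g = 1.085938, positive; keep [-0.75, -0.5]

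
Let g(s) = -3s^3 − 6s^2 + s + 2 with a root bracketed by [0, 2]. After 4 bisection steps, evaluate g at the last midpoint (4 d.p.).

g(1) = -6 < 0, so the root lies in [0, 1]
g(0.5) = 0.625 > 0, so the root lies in [0.5, 1]
g(0.75) = -1.890625 < 0, so the root lies in [0.5, 0.75]
g(0.625) = -0.4512 < 0, so the root lies in [0.5, 0.625]

-0.4512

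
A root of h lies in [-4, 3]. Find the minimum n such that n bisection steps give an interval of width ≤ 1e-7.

27

Width after n steps is 7/2^n. Need 2^n ≥ 7/1e-7 = 70000000.
2^26 = 67108864 < 70000000 ≤ 2^27 = 134217728, so n = 27.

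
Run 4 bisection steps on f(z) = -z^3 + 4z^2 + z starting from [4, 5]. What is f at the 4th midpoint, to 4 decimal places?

0.8997

midpoint 4.5: f = -5.625 < 0 → [4, 4.5]
midpoint 4.25: f = -0.265625 < 0 → [4, 4.25]
midpoint 4.125: f = 1.998047 > 0 → [4.125, 4.25]
midpoint 4.1875: f = 0.8997 > 0 → [4.1875, 4.25]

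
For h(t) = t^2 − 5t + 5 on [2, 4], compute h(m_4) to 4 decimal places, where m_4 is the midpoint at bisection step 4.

m = 3, h(m) = -1 (−); new bracket [3, 4]
m = 3.5, h(m) = -0.25 (−); new bracket [3.5, 4]
m = 3.75, h(m) = 0.3125 (+); new bracket [3.5, 3.75]
m = 3.625, h(m) = 0.0156 (+); new bracket [3.5, 3.625]

0.0156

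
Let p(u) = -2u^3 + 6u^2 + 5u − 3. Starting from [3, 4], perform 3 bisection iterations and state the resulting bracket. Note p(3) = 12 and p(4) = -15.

u = 3.5 gives p = 2.25, positive; keep [3.5, 4]
u = 3.75 gives p = -5.34375, negative; keep [3.5, 3.75]
u = 3.625 gives p = -1.300781, negative; keep [3.5, 3.625]

[3.5, 3.625]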